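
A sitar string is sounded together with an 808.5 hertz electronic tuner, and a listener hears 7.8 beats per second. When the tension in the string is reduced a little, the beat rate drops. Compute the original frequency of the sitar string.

816.3 Hz

|f − 808.5| = 7.8, so the sitar string was at either 800.7 Hz or 816.3 Hz.
Lower tension means lower frequency; the adjustment lowers the sitar string's frequency.
The beat rate fell, so the adjustment moved the sitar string toward 808.5 Hz — it must have started above the reference.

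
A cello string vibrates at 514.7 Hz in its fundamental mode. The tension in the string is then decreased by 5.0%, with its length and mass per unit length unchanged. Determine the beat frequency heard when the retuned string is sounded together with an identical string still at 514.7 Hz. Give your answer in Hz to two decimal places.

For a string, f ∝ √T, so the new frequency is 514.7·√0.950 = 501.6675 Hz.
f_beat = |501.6675 − 514.7| = 13.03 Hz.

13.03 Hz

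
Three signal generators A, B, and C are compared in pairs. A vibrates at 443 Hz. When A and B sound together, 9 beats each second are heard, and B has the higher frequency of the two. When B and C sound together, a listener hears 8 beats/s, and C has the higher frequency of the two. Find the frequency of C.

460 Hz

B is above A, so f_B = 443 + 9 = 452 Hz.
C is above B, so f_C = 452 + 8 = 460 Hz.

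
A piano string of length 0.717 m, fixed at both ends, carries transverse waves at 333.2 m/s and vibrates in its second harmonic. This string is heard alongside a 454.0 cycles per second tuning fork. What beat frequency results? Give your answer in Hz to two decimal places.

10.71 Hz

For a string fixed at both ends, f_n = n·v/(2L) = 2·333.2/(2·0.717) = 464.7141 Hz.
f_beat = |464.7141 − 454.0| = 10.71 Hz.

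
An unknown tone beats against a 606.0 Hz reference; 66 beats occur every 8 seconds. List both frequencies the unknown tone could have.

597.75 Hz or 614.25 Hz

Beat frequency = 66/8 = 8.25 Hz.
|f − 606.0| = 8.25, so f = 606.0 ± 8.25.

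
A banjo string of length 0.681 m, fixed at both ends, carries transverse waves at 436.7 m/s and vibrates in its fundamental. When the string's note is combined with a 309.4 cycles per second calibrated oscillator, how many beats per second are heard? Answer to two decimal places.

11.23 Hz

For a string fixed at both ends, f_n = n·v/(2L) = 1·436.7/(2·0.681) = 320.6314 Hz.
f_beat = |320.6314 − 309.4| = 11.23 Hz.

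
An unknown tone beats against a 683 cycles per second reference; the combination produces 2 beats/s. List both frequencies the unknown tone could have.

681 Hz or 685 Hz

|f − 683| = 2, so f = 683 ± 2.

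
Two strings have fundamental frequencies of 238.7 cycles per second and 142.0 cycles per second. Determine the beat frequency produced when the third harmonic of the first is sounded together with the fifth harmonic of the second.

6.1 Hz

Third harmonic of the first: 3·238.7 = 716.1 Hz.
Fifth harmonic of the second: 5·142.0 = 710.0 Hz.
f_beat = |716.1 − 710.0| = 6.1 Hz.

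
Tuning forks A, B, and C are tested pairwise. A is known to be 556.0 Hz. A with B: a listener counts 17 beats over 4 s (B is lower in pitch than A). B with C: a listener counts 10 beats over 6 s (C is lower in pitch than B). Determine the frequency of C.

550.0833 Hz

A–B: Beat frequency = 17/4 = 4.25 Hz.
B is below A, so f_B = 556.0 − 4.25 = 551.75 Hz.
B–C: Beat frequency = 10/6 = 1.6667 Hz.
C is below B, so f_C = 551.75 − 1.6667 = 550.0833 Hz.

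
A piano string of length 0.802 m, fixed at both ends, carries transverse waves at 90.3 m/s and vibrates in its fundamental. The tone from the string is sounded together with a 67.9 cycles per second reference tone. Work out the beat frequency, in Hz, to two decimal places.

11.60 Hz

For a string fixed at both ends, f_n = n·v/(2L) = 1·90.3/(2·0.802) = 56.2968 Hz.
f_beat = |56.2968 − 67.9| = 11.60 Hz.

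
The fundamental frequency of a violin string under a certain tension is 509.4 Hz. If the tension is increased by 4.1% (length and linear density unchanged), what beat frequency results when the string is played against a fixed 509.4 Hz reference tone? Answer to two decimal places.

For a string, f ∝ √T, so the new frequency is 509.4·√1.041 = 519.7378 Hz.
f_beat = |519.7378 − 509.4| = 10.34 Hz.

10.34 Hz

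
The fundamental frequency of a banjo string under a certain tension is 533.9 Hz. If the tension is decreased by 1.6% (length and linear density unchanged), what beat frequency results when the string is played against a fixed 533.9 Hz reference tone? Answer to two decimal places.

For a string, f ∝ √T, so the new frequency is 533.9·√0.984 = 529.6116 Hz.
f_beat = |529.6116 − 533.9| = 4.29 Hz.

4.29 Hz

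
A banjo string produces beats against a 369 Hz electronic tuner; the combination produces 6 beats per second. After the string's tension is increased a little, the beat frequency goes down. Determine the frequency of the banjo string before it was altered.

363 Hz

|f − 369| = 6, so the banjo string was at either 363 Hz or 375 Hz.
Higher tension means higher frequency; the adjustment raises the banjo string's frequency.
The beat rate fell, so the adjustment moved the banjo string toward 369 Hz — it must have started below the reference.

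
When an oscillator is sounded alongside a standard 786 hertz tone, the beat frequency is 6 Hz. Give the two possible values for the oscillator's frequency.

780 Hz or 792 Hz

|f − 786| = 6, so f = 786 ± 6.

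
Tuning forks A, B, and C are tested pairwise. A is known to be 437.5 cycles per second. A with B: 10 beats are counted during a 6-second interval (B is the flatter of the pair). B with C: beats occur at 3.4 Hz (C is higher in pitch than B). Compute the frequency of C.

A–B: Beat frequency = 10/6 = 1.6667 Hz.
B is below A, so f_B = 437.5 − 1.6667 = 435.8333 Hz.
C is above B, so f_C = 435.8333 + 3.4 = 439.2333 Hz.

439.2333 Hz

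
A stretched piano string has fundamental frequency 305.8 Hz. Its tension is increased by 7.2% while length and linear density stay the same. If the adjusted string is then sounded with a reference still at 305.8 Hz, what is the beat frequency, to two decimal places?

For a string, f ∝ √T, so the new frequency is 305.8·√1.072 = 316.6175 Hz.
f_beat = |316.6175 − 305.8| = 10.82 Hz.

10.82 Hz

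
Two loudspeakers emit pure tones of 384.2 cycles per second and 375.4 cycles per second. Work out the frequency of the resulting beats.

The beat frequency equals the magnitude of the frequency difference.
|384.2 − 375.4| = 8.8 Hz.

8.8 Hz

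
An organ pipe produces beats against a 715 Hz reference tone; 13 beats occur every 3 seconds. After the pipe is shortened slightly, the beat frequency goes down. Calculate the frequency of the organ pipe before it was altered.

710.6667 Hz

Beat frequency = 13/3 = 4.3333 Hz.
|f − 715| = 4.3333, so the organ pipe was at either 710.6667 Hz or 719.3333 Hz.
A shorter pipe has a higher fundamental; the adjustment raises the organ pipe's frequency.
The beat rate fell, so the adjustment moved the organ pipe toward 715 Hz — it must have started below the reference.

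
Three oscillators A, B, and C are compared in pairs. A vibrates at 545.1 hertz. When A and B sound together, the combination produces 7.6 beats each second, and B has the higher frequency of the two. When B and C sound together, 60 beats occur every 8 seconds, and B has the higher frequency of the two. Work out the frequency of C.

545.2 Hz

B is above A, so f_B = 545.1 + 7.6 = 552.7 Hz.
B–C: Beat frequency = 60/8 = 7.5 Hz.
C is below B, so f_C = 552.7 − 7.5 = 545.2 Hz.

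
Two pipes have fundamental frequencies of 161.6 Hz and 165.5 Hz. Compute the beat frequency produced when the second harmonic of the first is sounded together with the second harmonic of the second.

7.8 Hz

Second harmonic of the first: 2·161.6 = 323.2 Hz.
Second harmonic of the second: 2·165.5 = 331.0 Hz.
f_beat = |323.2 − 331.0| = 7.8 Hz.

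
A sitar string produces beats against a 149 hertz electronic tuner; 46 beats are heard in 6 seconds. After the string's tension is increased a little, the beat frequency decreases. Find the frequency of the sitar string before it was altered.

Beat frequency = 46/6 = 7.6667 Hz.
|f − 149| = 7.6667, so the sitar string was at either 141.3333 Hz or 156.6667 Hz.
Higher tension means higher frequency; the adjustment raises the sitar string's frequency.
The beat rate fell, so the adjustment moved the sitar string toward 149 Hz — it must have started below the reference.

141.3333 Hz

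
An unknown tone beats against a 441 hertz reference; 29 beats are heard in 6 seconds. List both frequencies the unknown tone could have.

Beat frequency = 29/6 = 4.8333 Hz.
|f − 441| = 4.8333, so f = 441 ± 4.8333.

436.1667 Hz or 445.8333 Hz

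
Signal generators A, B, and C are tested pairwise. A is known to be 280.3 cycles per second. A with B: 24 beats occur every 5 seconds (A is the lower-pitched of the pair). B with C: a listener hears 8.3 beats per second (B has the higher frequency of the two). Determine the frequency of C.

A–B: Beat frequency = 24/5 = 4.8 Hz.
B is above A, so f_B = 280.3 + 4.8 = 285.1 Hz.
C is below B, so f_C = 285.1 − 8.3 = 276.8 Hz.

276.8 Hz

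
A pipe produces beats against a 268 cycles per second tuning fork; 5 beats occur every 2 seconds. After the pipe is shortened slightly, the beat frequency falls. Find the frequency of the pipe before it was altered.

265.5 Hz

Beat frequency = 5/2 = 2.5 Hz.
|f − 268| = 2.5, so the pipe was at either 265.5 Hz or 270.5 Hz.
A shorter pipe has a higher fundamental; the adjustment raises the pipe's frequency.
The beat rate fell, so the adjustment moved the pipe toward 268 Hz — it must have started below the reference.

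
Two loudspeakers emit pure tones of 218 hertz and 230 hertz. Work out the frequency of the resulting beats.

Beats arise from superposition of two nearby frequencies; the beat rate is |f₁ − f₂|.
|218 − 230| = 12 Hz.

12 Hz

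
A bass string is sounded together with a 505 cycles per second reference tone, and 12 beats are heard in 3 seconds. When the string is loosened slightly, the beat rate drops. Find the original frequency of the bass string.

Beat frequency = 12/3 = 4 Hz.
|f − 505| = 4, so the bass string was at either 501 Hz or 509 Hz.
Reducing tension lowers a string's frequency; the adjustment lowers the bass string's frequency.
The beat rate fell, so the adjustment moved the bass string toward 505 Hz — it must have started above the reference.

509 Hz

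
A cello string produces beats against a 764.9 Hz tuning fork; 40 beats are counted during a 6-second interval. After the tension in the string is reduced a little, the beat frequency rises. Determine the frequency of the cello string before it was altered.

758.2333 Hz

Beat frequency = 40/6 = 6.6667 Hz.
|f − 764.9| = 6.6667, so the cello string was at either 758.2333 Hz or 771.5667 Hz.
Lower tension means lower frequency; the adjustment lowers the cello string's frequency.
The beat rate rose, so the adjustment moved the cello string further from 764.9 Hz — it was already below the reference.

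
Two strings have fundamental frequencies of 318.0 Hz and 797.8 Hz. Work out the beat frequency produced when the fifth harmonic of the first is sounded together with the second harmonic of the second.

5.6 Hz

Fifth harmonic of the first: 5·318.0 = 1590.0 Hz.
Second harmonic of the second: 2·797.8 = 1595.6 Hz.
f_beat = |1590.0 − 1595.6| = 5.6 Hz.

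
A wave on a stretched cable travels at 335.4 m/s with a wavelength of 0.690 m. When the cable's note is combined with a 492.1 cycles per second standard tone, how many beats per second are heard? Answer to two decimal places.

Source frequency f = v/λ = 335.4/0.690 = 486.0870 Hz.
f_beat = |486.0870 − 492.1| = 6.01 Hz.

6.01 Hz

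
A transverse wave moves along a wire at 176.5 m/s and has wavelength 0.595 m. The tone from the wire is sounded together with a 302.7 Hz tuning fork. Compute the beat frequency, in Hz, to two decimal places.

Source frequency f = v/λ = 176.5/0.595 = 296.6387 Hz.
f_beat = |296.6387 − 302.7| = 6.06 Hz.

6.06 Hz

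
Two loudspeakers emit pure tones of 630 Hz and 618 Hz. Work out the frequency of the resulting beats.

f_beat = |f₁ − f₂|.
|630 − 618| = 12 Hz.

12 Hz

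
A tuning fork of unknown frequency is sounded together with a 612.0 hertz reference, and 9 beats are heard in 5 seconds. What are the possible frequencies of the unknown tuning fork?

Beat frequency = 9/5 = 1.8 Hz.
|f − 612.0| = 1.8, so f = 612.0 ± 1.8.

610.2 Hz or 613.8 Hz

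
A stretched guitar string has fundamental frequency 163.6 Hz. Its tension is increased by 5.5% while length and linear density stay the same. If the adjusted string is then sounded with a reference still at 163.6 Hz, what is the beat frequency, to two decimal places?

For a string, f ∝ √T, so the new frequency is 163.6·√1.055 = 168.0388 Hz.
f_beat = |168.0388 − 163.6| = 4.44 Hz.

4.44 Hz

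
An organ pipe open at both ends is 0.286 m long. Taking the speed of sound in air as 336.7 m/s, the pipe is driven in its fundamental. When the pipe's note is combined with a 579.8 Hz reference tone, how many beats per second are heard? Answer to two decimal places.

Open pipe: f_n = n·v/(2L) = 1·336.7/(2·0.286) = 588.6364 Hz.
f_beat = |588.6364 − 579.8| = 8.84 Hz.

8.84 Hz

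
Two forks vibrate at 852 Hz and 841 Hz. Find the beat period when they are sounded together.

f_beat = |852 − 841| = 11 Hz.
Beat period T = 1 / f_beat = 1 / 11 s.

0.091 s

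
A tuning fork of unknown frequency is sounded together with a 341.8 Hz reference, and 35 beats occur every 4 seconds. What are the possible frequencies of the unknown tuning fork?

Beat frequency = 35/4 = 8.75 Hz.
|f − 341.8| = 8.75, so f = 341.8 ± 8.75.

333.05 Hz or 350.55 Hz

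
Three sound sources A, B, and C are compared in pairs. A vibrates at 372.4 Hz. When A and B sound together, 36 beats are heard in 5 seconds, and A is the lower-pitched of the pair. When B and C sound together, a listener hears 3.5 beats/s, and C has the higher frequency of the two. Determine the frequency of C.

383.1 Hz

A–B: Beat frequency = 36/5 = 7.2 Hz.
B is above A, so f_B = 372.4 + 7.2 = 379.6 Hz.
C is above B, so f_C = 379.6 + 3.5 = 383.1 Hz.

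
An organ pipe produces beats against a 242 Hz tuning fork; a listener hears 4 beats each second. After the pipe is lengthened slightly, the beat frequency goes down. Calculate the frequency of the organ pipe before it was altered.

|f − 242| = 4, so the organ pipe was at either 238 Hz or 246 Hz.
A longer pipe has a lower fundamental; the adjustment lowers the organ pipe's frequency.
The beat rate fell, so the adjustment moved the organ pipe toward 242 Hz — it must have started above the reference.

246 Hz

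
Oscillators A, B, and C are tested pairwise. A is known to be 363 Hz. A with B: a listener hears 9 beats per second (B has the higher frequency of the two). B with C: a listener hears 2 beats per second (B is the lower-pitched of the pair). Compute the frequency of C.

374 Hz

B is above A, so f_B = 363 + 9 = 372 Hz.
C is above B, so f_C = 372 + 2 = 374 Hz.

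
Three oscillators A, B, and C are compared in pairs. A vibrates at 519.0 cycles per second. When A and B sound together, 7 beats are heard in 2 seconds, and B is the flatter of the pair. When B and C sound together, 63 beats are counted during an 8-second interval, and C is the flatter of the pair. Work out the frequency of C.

507.625 Hz

A–B: Beat frequency = 7/2 = 3.5 Hz.
B is below A, so f_B = 519.0 − 3.5 = 515.5 Hz.
B–C: Beat frequency = 63/8 = 7.875 Hz.
C is below B, so f_C = 515.5 − 7.875 = 507.625 Hz.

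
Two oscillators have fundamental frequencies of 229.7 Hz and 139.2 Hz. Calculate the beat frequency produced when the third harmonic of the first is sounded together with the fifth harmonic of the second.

6.9 Hz

Third harmonic of the first: 3·229.7 = 689.1 Hz.
Fifth harmonic of the second: 5·139.2 = 696.0 Hz.
f_beat = |689.1 − 696.0| = 6.9 Hz.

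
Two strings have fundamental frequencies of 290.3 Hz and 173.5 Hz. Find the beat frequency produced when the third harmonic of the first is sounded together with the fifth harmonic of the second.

3.4 Hz

Third harmonic of the first: 3·290.3 = 870.9 Hz.
Fifth harmonic of the second: 5·173.5 = 867.5 Hz.
f_beat = |870.9 − 867.5| = 3.4 Hz.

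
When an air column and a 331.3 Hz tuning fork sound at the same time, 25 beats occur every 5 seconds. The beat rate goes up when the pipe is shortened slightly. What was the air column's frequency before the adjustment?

336.3 Hz

Beat frequency = 25/5 = 5 Hz.
|f − 331.3| = 5, so the air column was at either 326.3 Hz or 336.3 Hz.
A shorter pipe has a higher fundamental; the adjustment raises the air column's frequency.
The beat rate rose, so the adjustment moved the air column further from 331.3 Hz — it was already above the reference.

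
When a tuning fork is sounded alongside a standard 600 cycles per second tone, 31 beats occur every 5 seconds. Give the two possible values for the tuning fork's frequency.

Beat frequency = 31/5 = 6.2 Hz.
|f − 600| = 6.2, so f = 600 ± 6.2.

593.8 Hz or 606.2 Hz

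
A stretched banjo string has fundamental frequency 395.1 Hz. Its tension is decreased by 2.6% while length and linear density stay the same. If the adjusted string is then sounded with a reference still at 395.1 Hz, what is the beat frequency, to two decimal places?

5.17 Hz

For a string, f ∝ √T, so the new frequency is 395.1·√0.974 = 389.9299 Hz.
f_beat = |389.9299 − 395.1| = 5.17 Hz.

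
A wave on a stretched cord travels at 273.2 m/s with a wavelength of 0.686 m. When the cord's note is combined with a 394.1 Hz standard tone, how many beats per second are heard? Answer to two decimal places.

4.15 Hz

Source frequency f = v/λ = 273.2/0.686 = 398.2507 Hz.
f_beat = |398.2507 − 394.1| = 4.15 Hz.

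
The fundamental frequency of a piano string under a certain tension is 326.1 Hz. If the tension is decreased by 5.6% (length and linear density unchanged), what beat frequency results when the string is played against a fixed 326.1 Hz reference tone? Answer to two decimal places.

9.26 Hz

For a string, f ∝ √T, so the new frequency is 326.1·√0.944 = 316.8377 Hz.
f_beat = |316.8377 − 326.1| = 9.26 Hz.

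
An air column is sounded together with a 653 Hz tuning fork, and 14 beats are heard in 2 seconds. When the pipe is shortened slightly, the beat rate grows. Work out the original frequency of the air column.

Beat frequency = 14/2 = 7 Hz.
|f − 653| = 7, so the air column was at either 646 Hz or 660 Hz.
A shorter pipe has a higher fundamental; the adjustment raises the air column's frequency.
The beat rate rose, so the adjustment moved the air column further from 653 Hz — it was already above the reference.

660 Hz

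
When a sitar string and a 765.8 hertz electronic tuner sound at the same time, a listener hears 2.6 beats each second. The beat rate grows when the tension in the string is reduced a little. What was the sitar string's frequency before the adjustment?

|f − 765.8| = 2.6, so the sitar string was at either 763.2 Hz or 768.4 Hz.
Lower tension means lower frequency; the adjustment lowers the sitar string's frequency.
The beat rate rose, so the adjustment moved the sitar string further from 765.8 Hz — it was already below the reference.

763.2 Hz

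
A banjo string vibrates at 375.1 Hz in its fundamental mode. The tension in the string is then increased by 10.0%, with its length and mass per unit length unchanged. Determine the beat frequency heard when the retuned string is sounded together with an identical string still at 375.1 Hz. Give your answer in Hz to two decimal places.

18.31 Hz

For a string, f ∝ √T, so the new frequency is 375.1·√1.100 = 393.4082 Hz.
f_beat = |393.4082 − 375.1| = 18.31 Hz.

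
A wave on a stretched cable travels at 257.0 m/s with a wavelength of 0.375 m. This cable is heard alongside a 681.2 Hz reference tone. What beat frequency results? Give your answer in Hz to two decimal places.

Source frequency f = v/λ = 257.0/0.375 = 685.3333 Hz.
f_beat = |685.3333 − 681.2| = 4.13 Hz.

4.13 Hz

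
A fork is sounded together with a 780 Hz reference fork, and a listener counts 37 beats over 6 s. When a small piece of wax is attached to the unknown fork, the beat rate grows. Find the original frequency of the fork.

773.8333 Hz

Beat frequency = 37/6 = 6.1667 Hz.
|f − 780| = 6.1667, so the fork was at either 773.8333 Hz or 786.1667 Hz.
Loading a fork with wax lowers its frequency; the adjustment lowers the fork's frequency.
The beat rate rose, so the adjustment moved the fork further from 780 Hz — it was already below the reference.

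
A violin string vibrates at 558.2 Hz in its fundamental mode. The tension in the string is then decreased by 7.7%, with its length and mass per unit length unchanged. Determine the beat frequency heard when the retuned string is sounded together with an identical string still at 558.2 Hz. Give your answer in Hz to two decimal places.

21.92 Hz

For a string, f ∝ √T, so the new frequency is 558.2·√0.923 = 536.2789 Hz.
f_beat = |536.2789 − 558.2| = 21.92 Hz.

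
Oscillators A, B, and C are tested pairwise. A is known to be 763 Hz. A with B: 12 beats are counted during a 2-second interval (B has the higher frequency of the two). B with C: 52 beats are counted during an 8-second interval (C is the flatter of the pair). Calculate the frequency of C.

A–B: Beat frequency = 12/2 = 6 Hz.
B is above A, so f_B = 763 + 6 = 769 Hz.
B–C: Beat frequency = 52/8 = 6.5 Hz.
C is below B, so f_C = 769 − 6.5 = 762.5 Hz.

762.5 Hz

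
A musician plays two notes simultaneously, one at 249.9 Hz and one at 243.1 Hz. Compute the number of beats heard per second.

6.8 Hz

Beats arise from superposition of two nearby frequencies; the beat rate is |f₁ − f₂|.
|249.9 − 243.1| = 6.8 Hz.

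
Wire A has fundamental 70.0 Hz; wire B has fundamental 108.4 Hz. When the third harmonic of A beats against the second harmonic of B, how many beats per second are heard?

6.8 Hz

Third harmonic of the first: 3·70.0 = 210.0 Hz.
Second harmonic of the second: 2·108.4 = 216.8 Hz.
f_beat = |210.0 − 216.8| = 6.8 Hz.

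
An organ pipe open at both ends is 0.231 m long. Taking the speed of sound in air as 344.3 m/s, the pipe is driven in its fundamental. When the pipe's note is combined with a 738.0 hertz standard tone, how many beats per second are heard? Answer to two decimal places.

7.24 Hz

Open pipe: f_n = n·v/(2L) = 1·344.3/(2·0.231) = 745.2381 Hz.
f_beat = |745.2381 − 738.0| = 7.24 Hz.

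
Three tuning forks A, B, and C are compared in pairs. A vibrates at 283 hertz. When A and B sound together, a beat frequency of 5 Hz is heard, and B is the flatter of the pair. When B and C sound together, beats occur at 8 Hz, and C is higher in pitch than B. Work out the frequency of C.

286 Hz

B is below A, so f_B = 283 − 5 = 278 Hz.
C is above B, so f_C = 278 + 8 = 286 Hz.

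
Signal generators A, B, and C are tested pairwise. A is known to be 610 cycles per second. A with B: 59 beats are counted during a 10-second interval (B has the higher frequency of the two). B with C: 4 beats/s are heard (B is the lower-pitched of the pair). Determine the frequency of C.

A–B: Beat frequency = 59/10 = 5.9 Hz.
B is above A, so f_B = 610 + 5.9 = 615.9 Hz.
C is above B, so f_C = 615.9 + 4 = 619.9 Hz.

619.9 Hz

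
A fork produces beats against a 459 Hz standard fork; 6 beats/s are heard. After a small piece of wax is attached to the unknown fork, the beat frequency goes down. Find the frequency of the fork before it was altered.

|f − 459| = 6, so the fork was at either 453 Hz or 465 Hz.
Loading a fork with wax lowers its frequency; the adjustment lowers the fork's frequency.
The beat rate fell, so the adjustment moved the fork toward 459 Hz — it must have started above the reference.

465 Hz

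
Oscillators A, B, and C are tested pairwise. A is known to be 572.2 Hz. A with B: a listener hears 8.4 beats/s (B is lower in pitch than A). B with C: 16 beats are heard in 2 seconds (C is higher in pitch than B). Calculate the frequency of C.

571.8 Hz

B is below A, so f_B = 572.2 − 8.4 = 563.8 Hz.
B–C: Beat frequency = 16/2 = 8 Hz.
C is above B, so f_C = 563.8 + 8 = 571.8 Hz.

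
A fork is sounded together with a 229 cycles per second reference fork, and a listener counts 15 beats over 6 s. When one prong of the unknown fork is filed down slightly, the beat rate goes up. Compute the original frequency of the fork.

231.5 Hz

Beat frequency = 15/6 = 2.5 Hz.
|f − 229| = 2.5, so the fork was at either 226.5 Hz or 231.5 Hz.
Filing a prong removes mass and raises the fork's frequency; the adjustment raises the fork's frequency.
The beat rate rose, so the adjustment moved the fork further from 229 Hz — it was already above the reference.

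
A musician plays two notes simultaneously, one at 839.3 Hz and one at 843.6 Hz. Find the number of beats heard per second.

4.3 Hz

f_beat = |f₁ − f₂|.
|839.3 − 843.6| = 4.3 Hz.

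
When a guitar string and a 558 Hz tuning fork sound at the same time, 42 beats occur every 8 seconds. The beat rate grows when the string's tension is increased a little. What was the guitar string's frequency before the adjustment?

Beat frequency = 42/8 = 5.25 Hz.
|f − 558| = 5.25, so the guitar string was at either 552.75 Hz or 563.25 Hz.
Higher tension means higher frequency; the adjustment raises the guitar string's frequency.
The beat rate rose, so the adjustment moved the guitar string further from 558 Hz — it was already above the reference.

563.25 Hz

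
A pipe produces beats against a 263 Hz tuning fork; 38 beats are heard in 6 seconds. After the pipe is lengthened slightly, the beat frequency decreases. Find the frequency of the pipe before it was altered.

269.3333 Hz

Beat frequency = 38/6 = 6.3333 Hz.
|f − 263| = 6.3333, so the pipe was at either 256.6667 Hz or 269.3333 Hz.
A longer pipe has a lower fundamental; the adjustment lowers the pipe's frequency.
The beat rate fell, so the adjustment moved the pipe toward 263 Hz — it must have started above the reference.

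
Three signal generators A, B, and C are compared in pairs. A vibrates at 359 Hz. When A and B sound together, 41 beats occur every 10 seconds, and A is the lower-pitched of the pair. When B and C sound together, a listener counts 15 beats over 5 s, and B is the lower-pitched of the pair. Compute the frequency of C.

A–B: Beat frequency = 41/10 = 4.1 Hz.
B is above A, so f_B = 359 + 4.1 = 363.1 Hz.
B–C: Beat frequency = 15/5 = 3 Hz.
C is above B, so f_C = 363.1 + 3 = 366.1 Hz.

366.1 Hz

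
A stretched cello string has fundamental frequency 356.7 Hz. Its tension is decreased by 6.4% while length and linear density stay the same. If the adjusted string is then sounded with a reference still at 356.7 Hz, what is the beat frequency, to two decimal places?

11.60 Hz

For a string, f ∝ √T, so the new frequency is 356.7·√0.936 = 345.0969 Hz.
f_beat = |345.0969 − 356.7| = 11.60 Hz.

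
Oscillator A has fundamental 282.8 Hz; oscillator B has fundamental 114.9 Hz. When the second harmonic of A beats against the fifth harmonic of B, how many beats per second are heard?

Second harmonic of the first: 2·282.8 = 565.6 Hz.
Fifth harmonic of the second: 5·114.9 = 574.5 Hz.
f_beat = |565.6 − 574.5| = 8.9 Hz.

8.9 Hz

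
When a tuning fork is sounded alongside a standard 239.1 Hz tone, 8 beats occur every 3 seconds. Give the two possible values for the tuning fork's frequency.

Beat frequency = 8/3 = 2.6667 Hz.
|f − 239.1| = 2.6667, so f = 239.1 ± 2.6667.

236.4333 Hz or 241.7667 Hz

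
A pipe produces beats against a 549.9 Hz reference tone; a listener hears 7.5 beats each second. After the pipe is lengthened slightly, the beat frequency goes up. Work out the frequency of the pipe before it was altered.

542.4 Hz

|f − 549.9| = 7.5, so the pipe was at either 542.4 Hz or 557.4 Hz.
A longer pipe has a lower fundamental; the adjustment lowers the pipe's frequency.
The beat rate rose, so the adjustment moved the pipe further from 549.9 Hz — it was already below the reference.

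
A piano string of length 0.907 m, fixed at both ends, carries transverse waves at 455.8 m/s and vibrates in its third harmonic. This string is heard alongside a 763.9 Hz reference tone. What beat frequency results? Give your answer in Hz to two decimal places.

For a string fixed at both ends, f_n = n·v/(2L) = 3·455.8/(2·0.907) = 753.8037 Hz.
f_beat = |753.8037 − 763.9| = 10.10 Hz.

10.10 Hz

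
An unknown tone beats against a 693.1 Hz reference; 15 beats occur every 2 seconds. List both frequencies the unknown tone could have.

685.6 Hz or 700.6 Hz

Beat frequency = 15/2 = 7.5 Hz.
|f − 693.1| = 7.5, so f = 693.1 ± 7.5.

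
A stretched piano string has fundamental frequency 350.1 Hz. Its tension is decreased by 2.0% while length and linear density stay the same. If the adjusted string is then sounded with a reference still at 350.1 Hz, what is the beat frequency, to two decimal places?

For a string, f ∝ √T, so the new frequency is 350.1·√0.980 = 346.5813 Hz.
f_beat = |346.5813 − 350.1| = 3.52 Hz.

3.52 Hz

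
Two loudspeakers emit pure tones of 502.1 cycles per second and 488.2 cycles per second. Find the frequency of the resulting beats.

13.9 Hz

Beats arise from superposition of two nearby frequencies; the beat rate is |f₁ − f₂|.
|502.1 − 488.2| = 13.9 Hz.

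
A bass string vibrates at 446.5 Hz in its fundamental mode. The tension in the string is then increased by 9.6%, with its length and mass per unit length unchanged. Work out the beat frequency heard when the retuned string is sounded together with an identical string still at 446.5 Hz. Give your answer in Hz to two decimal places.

For a string, f ∝ √T, so the new frequency is 446.5·√1.096 = 467.4409 Hz.
f_beat = |467.4409 − 446.5| = 20.94 Hz.

20.94 Hz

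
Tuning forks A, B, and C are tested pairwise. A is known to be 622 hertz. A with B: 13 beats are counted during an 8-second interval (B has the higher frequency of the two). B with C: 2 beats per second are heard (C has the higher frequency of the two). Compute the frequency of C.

625.625 Hz

A–B: Beat frequency = 13/8 = 1.625 Hz.
B is above A, so f_B = 622 + 1.625 = 623.625 Hz.
C is above B, so f_C = 623.625 + 2 = 625.625 Hz.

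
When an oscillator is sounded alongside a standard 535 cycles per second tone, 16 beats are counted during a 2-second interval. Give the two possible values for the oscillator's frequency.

Beat frequency = 16/2 = 8 Hz.
|f − 535| = 8, so f = 535 ± 8.

527 Hz or 543 Hz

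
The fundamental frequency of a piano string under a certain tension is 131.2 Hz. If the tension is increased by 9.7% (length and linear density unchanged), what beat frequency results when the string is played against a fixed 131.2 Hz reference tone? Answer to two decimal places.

For a string, f ∝ √T, so the new frequency is 131.2·√1.097 = 137.4160 Hz.
f_beat = |137.4160 − 131.2| = 6.22 Hz.

6.22 Hz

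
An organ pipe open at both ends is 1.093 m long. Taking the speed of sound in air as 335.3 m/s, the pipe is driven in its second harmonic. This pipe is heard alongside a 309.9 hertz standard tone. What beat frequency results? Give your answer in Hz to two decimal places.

Open pipe: f_n = n·v/(2L) = 2·335.3/(2·1.093) = 306.7704 Hz.
f_beat = |306.7704 − 309.9| = 3.13 Hz.

3.13 Hz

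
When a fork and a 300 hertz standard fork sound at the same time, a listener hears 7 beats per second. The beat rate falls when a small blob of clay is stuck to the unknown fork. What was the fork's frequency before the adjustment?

307 Hz

|f − 300| = 7, so the fork was at either 293 Hz or 307 Hz.
Adding mass to a fork lowers its frequency; the adjustment lowers the fork's frequency.
The beat rate fell, so the adjustment moved the fork toward 300 Hz — it must have started above the reference.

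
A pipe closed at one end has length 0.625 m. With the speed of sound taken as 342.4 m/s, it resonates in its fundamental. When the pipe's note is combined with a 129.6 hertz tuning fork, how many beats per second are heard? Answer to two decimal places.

7.36 Hz

Closed pipe (odd harmonics): f_n = n·v/(4L) = 1·342.4/(4·0.625) = 136.9600 Hz.
f_beat = |136.9600 − 129.6| = 7.36 Hz.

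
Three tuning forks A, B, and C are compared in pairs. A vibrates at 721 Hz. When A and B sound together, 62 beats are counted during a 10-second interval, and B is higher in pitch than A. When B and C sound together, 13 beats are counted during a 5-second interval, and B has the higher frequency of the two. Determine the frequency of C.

724.6 Hz

A–B: Beat frequency = 62/10 = 6.2 Hz.
B is above A, so f_B = 721 + 6.2 = 727.2 Hz.
B–C: Beat frequency = 13/5 = 2.6 Hz.
C is below B, so f_C = 727.2 − 2.6 = 724.6 Hz.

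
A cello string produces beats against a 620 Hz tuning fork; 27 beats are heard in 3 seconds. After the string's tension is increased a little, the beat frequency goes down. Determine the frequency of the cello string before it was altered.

611 Hz

Beat frequency = 27/3 = 9 Hz.
|f − 620| = 9, so the cello string was at either 611 Hz or 629 Hz.
Higher tension means higher frequency; the adjustment raises the cello string's frequency.
The beat rate fell, so the adjustment moved the cello string toward 620 Hz — it must have started below the reference.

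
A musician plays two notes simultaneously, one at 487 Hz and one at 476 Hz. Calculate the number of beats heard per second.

Beats arise from superposition of two nearby frequencies; the beat rate is |f₁ − f₂|.
|487 − 476| = 11 Hz.

11 Hz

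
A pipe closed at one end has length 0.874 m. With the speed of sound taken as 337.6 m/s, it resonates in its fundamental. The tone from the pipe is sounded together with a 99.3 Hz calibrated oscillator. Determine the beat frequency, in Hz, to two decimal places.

2.73 Hz

Closed pipe (odd harmonics): f_n = n·v/(4L) = 1·337.6/(4·0.874) = 96.5675 Hz.
f_beat = |96.5675 − 99.3| = 2.73 Hz.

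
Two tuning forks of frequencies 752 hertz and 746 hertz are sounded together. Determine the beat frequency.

f_beat = |f₁ − f₂|.
|752 − 746| = 6 Hz.

6 Hz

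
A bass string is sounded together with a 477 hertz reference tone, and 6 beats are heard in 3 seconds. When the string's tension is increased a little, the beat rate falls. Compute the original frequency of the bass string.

Beat frequency = 6/3 = 2 Hz.
|f − 477| = 2, so the bass string was at either 475 Hz or 479 Hz.
Higher tension means higher frequency; the adjustment raises the bass string's frequency.
The beat rate fell, so the adjustment moved the bass string toward 477 Hz — it must have started below the reference.

475 Hz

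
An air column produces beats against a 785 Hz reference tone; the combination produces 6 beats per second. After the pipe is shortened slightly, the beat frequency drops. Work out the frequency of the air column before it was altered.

|f − 785| = 6, so the air column was at either 779 Hz or 791 Hz.
A shorter pipe has a higher fundamental; the adjustment raises the air column's frequency.
The beat rate fell, so the adjustment moved the air column toward 785 Hz — it must have started below the reference.

779 Hz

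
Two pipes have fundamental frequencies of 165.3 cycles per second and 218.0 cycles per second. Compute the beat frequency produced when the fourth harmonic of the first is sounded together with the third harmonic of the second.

Fourth harmonic of the first: 4·165.3 = 661.2 Hz.
Third harmonic of the second: 3·218.0 = 654.0 Hz.
f_beat = |661.2 − 654.0| = 7.2 Hz.

7.2 Hz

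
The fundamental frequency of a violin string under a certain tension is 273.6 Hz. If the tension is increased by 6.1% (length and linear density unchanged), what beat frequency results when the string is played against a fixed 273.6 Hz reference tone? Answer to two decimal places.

8.22 Hz

For a string, f ∝ √T, so the new frequency is 273.6·√1.061 = 281.8213 Hz.
f_beat = |281.8213 − 273.6| = 8.22 Hz.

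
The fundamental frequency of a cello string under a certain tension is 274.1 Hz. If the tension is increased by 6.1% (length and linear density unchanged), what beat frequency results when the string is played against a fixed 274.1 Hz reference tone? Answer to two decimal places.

For a string, f ∝ √T, so the new frequency is 274.1·√1.061 = 282.3363 Hz.
f_beat = |282.3363 − 274.1| = 8.24 Hz.

8.24 Hz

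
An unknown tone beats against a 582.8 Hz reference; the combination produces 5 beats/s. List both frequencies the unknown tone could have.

577.8 Hz or 587.8 Hz

|f − 582.8| = 5, so f = 582.8 ± 5.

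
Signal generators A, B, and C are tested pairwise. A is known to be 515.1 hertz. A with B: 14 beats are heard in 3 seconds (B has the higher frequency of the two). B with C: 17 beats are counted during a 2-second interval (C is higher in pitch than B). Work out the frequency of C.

A–B: Beat frequency = 14/3 = 4.6667 Hz.
B is above A, so f_B = 515.1 + 4.6667 = 519.7667 Hz.
B–C: Beat frequency = 17/2 = 8.5 Hz.
C is above B, so f_C = 519.7667 + 8.5 = 528.2667 Hz.

528.2667 Hz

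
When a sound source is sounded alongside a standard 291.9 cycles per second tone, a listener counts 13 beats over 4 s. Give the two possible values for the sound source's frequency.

288.65 Hz or 295.15 Hz

Beat frequency = 13/4 = 3.25 Hz.
|f − 291.9| = 3.25, so f = 291.9 ± 3.25.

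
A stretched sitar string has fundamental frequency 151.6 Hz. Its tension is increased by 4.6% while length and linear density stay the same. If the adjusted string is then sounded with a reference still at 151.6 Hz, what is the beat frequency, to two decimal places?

3.45 Hz

For a string, f ∝ √T, so the new frequency is 151.6·√1.046 = 155.0476 Hz.
f_beat = |155.0476 − 151.6| = 3.45 Hz.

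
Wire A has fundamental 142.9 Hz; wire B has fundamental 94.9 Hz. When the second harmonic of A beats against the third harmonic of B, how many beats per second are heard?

Second harmonic of the first: 2·142.9 = 285.8 Hz.
Third harmonic of the second: 3·94.9 = 284.7 Hz.
f_beat = |285.8 − 284.7| = 1.1 Hz.

1.1 Hz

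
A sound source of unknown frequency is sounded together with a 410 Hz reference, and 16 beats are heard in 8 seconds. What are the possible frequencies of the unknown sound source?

Beat frequency = 16/8 = 2 Hz.
|f − 410| = 2, so f = 410 ± 2.

408 Hz or 412 Hz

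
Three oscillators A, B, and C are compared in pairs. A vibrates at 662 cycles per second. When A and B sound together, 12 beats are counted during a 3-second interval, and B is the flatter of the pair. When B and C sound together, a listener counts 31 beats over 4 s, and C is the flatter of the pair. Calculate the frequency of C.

650.25 Hz

A–B: Beat frequency = 12/3 = 4 Hz.
B is below A, so f_B = 662 − 4 = 658 Hz.
B–C: Beat frequency = 31/4 = 7.75 Hz.
C is below B, so f_C = 658 − 7.75 = 650.25 Hz.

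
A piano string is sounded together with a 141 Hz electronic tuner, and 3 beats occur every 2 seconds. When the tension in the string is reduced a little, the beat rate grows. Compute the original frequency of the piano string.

Beat frequency = 3/2 = 1.5 Hz.
|f − 141| = 1.5, so the piano string was at either 139.5 Hz or 142.5 Hz.
Lower tension means lower frequency; the adjustment lowers the piano string's frequency.
The beat rate rose, so the adjustment moved the piano string further from 141 Hz — it was already below the reference.

139.5 Hz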